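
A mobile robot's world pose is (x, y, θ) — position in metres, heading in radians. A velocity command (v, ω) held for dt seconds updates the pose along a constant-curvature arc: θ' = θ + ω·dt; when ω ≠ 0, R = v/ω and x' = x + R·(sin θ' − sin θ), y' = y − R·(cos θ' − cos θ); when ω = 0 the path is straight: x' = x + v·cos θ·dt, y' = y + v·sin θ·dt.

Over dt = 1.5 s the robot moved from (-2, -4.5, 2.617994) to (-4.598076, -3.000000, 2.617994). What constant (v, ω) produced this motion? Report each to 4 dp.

v = 2.0000, ω = 0.0000

Δθ = 2.617994 − 2.617994 = 0.000000
ω = Δθ/dt = 0.000000/1.5 = 0.0000
ω = 0 → v = (Δx·cos θ + Δy·sin θ)/dt = 2.0000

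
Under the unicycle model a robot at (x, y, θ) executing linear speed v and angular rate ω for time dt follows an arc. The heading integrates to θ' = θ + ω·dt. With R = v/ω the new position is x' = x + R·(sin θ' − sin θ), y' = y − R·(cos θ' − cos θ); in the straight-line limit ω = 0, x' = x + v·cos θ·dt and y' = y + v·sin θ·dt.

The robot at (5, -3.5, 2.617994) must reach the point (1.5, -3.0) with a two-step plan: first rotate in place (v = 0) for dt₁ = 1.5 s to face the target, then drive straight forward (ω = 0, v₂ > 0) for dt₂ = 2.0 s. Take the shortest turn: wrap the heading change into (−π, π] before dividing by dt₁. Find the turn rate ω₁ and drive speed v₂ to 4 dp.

ω₁ = 0.2545, v₂ = 1.7678

heading to target = atan2(-3−-3.5, 1.5−5) = 2.9997
Δθ = wrap(2.9997 − 2.6180) = 0.3817; ω₁ = Δθ/dt₁ = 0.2545
distance = √((1.5−5)² + (-3−-3.5)²) = 3.5355; v₂ = distance/dt₂ = 1.7678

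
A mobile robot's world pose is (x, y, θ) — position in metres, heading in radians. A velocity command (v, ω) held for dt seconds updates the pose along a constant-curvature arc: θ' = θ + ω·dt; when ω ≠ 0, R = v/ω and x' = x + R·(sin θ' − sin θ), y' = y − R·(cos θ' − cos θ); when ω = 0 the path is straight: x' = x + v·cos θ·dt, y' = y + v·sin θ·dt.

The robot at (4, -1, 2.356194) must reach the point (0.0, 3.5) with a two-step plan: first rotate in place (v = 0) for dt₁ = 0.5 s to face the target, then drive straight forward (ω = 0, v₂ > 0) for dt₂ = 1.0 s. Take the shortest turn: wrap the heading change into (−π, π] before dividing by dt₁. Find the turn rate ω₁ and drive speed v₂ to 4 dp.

heading to target = atan2(3.5−-1, 0−4) = 2.2974
Δθ = wrap(2.2974 − 2.3562) = -0.0588; ω₁ = Δθ/dt₁ = -0.1175
distance = √((0−4)² + (3.5−-1)²) = 6.0208; v₂ = distance/dt₂ = 6.0208

ω₁ = -0.1175, v₂ = 6.0208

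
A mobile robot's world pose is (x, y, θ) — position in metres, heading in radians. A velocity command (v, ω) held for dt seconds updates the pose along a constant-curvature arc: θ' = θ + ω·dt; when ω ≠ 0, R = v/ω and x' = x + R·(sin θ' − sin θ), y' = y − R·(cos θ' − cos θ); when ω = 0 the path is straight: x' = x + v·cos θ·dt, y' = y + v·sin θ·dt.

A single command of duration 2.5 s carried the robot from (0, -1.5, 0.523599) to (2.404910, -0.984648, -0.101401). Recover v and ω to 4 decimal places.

Δθ = -0.101401 − 0.523599 = -0.625000
ω = Δθ/dt = -0.625000/2.5 = -0.2500
R = Δx/(sin θ' − sin θ) = -4.0000
v = R·ω = -4.0000·-0.2500 = 1.0000

v = 1.0000, ω = -0.2500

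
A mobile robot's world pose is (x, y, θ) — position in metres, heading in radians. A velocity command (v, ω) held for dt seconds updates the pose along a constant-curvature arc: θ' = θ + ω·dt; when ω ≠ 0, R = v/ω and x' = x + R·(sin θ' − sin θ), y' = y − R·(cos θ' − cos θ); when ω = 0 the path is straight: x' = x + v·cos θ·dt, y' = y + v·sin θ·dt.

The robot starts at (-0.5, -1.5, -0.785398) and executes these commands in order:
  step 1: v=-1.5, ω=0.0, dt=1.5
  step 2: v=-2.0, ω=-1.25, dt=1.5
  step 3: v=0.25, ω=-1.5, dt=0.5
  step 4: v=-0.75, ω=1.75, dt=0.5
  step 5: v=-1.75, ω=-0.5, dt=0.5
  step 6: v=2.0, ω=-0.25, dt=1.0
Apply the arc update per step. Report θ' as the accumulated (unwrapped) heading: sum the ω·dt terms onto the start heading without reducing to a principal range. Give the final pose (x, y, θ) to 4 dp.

(-2.6317, 2.6355, -3.0354)

step 1: θ'=-0.7854 (straight) → pose (-2.0910, 0.0910, -0.7854)
step 2: θ'=-2.6604 (R=1.6000) → pose (-1.7002, 2.6407, -2.6604)
step 3: θ'=-3.4104 (R=-0.1667) → pose (-1.8216, 2.6277, -3.4104)
step 4: θ'=-2.5354 (R=-0.4286) → pose (-1.4636, 2.6887, -2.5354)
step 5: θ'=-2.7854 (R=3.5000) → pose (-0.6899, 3.0926, -2.7854)
step 6: θ'=-3.0354 (R=-8.0000) → pose (-2.6317, 2.6355, -3.0354)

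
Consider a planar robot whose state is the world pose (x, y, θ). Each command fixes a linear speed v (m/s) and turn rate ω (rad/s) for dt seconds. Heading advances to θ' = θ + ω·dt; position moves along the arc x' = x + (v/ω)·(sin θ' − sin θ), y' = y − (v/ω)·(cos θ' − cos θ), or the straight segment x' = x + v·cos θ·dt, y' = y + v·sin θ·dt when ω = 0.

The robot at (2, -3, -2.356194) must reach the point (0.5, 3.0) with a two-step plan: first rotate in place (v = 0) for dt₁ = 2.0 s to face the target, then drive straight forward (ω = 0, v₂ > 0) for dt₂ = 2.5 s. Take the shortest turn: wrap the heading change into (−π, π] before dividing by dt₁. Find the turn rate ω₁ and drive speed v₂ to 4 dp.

ω₁ = -1.0556, v₂ = 2.4739

heading to target = atan2(3−-3, 0.5−2) = 1.8158
Δθ = wrap(1.8158 − -2.3562) = -2.1112; ω₁ = Δθ/dt₁ = -1.0556
distance = √((0.5−2)² + (3−-3)²) = 6.1847; v₂ = distance/dt₂ = 2.4739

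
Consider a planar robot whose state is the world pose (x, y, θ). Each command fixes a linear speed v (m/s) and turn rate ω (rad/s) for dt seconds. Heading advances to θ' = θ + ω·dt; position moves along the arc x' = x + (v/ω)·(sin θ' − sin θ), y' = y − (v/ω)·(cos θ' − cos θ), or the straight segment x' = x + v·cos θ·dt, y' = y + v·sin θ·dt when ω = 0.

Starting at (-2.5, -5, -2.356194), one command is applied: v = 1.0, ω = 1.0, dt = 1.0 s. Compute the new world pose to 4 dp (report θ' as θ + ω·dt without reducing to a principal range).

θ' = -2.3562 + 1.0·1.0 = -1.3562
R = v/ω = 1.0/1.0 = 1.0000
x' = -2.5 + 1.0000·(sin -1.3562 − sin -2.3562) = -2.7700
y' = -5 − 1.0000·(cos -1.3562 − cos -2.3562) = -5.9201

(-2.7700, -5.9201, -1.3562)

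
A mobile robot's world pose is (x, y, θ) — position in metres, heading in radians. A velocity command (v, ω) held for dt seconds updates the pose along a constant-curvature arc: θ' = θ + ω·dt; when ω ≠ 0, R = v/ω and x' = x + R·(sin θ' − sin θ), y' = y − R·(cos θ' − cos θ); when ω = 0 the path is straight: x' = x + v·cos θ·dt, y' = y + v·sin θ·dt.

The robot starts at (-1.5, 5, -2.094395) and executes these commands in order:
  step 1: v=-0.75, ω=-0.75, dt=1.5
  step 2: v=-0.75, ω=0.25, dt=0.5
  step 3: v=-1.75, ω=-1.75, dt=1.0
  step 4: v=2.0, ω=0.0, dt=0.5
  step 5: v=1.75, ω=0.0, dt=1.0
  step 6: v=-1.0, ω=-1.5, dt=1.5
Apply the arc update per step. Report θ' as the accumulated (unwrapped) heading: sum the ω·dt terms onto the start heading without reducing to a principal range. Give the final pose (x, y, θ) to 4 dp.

step 1: θ'=-3.2194 (R=1.0000) → pose (-0.5563, 5.4970, -3.2194)
step 2: θ'=-3.0944 (R=-3.0000) → pose (-0.1815, 5.4912, -3.0944)
step 3: θ'=-4.8444 (R=1.0000) → pose (0.8569, 4.3607, -4.8444)
step 4: θ'=-4.8444 (straight) → pose (0.9886, 5.3520, -4.8444)
step 5: θ'=-4.8444 (straight) → pose (1.2189, 7.0868, -4.8444)
step 6: θ'=-7.0944 (R=0.6667) → pose (0.0746, 6.7155, -7.0944)

(0.0746, 6.7155, -7.0944)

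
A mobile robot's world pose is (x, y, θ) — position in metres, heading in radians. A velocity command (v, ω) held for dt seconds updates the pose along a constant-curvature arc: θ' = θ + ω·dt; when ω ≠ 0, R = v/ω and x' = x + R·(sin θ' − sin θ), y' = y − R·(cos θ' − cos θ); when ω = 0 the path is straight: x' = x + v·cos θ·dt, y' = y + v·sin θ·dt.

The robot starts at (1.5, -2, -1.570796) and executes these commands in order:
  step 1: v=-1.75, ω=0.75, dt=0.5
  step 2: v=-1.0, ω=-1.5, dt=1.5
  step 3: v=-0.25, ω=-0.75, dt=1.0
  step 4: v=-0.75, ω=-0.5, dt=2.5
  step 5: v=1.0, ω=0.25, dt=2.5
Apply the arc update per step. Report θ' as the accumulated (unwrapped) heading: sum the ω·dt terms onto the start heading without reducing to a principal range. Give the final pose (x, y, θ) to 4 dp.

step 1: θ'=-1.1958 (R=-2.3333) → pose (1.3379, -1.1454, -1.1958)
step 2: θ'=-3.4458 (R=0.6667) → pose (2.1579, -0.2651, -3.4458)
step 3: θ'=-4.1958 (R=0.3333) → pose (2.3479, -0.4185, -4.1958)
step 4: θ'=-5.4458 (R=1.5000) → pose (2.1580, -2.1635, -5.4458)
step 5: θ'=-4.8208 (R=4.0000) → pose (3.1629, 0.0813, -4.8208)

(3.1629, 0.0813, -4.8208)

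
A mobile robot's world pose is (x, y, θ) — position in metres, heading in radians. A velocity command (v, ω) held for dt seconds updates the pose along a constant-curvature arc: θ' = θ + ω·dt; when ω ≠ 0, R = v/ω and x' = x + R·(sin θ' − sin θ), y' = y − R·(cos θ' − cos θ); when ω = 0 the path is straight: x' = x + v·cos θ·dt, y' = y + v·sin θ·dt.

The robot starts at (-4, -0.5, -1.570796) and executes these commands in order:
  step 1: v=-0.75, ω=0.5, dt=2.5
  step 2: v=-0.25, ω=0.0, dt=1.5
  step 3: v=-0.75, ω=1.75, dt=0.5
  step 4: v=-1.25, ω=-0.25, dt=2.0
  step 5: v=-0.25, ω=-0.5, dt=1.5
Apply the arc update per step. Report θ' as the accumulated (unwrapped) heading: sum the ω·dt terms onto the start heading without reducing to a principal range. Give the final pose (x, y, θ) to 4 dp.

step 1: θ'=-0.3208 (R=-1.5000) → pose (-5.0270, 0.9235, -0.3208)
step 2: θ'=-0.3208 (straight) → pose (-5.3829, 1.0417, -0.3208)
step 3: θ'=0.5542 (R=-0.4286) → pose (-5.7436, 0.9994, 0.5542)
step 4: θ'=0.0542 (R=5.0000) → pose (-8.1040, 0.2584, 0.0542)
step 5: θ'=-0.6958 (R=0.5000) → pose (-8.4516, 0.3739, -0.6958)

(-8.4516, 0.3739, -0.6958)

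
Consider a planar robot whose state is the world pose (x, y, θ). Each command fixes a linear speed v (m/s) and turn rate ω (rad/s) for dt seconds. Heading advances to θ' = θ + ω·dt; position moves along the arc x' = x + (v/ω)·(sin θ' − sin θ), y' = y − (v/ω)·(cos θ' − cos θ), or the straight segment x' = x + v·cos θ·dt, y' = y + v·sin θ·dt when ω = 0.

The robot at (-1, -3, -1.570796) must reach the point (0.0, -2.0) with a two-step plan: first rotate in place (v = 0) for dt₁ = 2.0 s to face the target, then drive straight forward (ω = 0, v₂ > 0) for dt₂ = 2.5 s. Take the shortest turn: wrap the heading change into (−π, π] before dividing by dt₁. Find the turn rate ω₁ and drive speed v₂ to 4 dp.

heading to target = atan2(-2−-3, 0−-1) = 0.7854
Δθ = wrap(0.7854 − -1.5708) = 2.3562; ω₁ = Δθ/dt₁ = 1.1781
distance = √((0−-1)² + (-2−-3)²) = 1.4142; v₂ = distance/dt₂ = 0.5657

ω₁ = 1.1781, v₂ = 0.5657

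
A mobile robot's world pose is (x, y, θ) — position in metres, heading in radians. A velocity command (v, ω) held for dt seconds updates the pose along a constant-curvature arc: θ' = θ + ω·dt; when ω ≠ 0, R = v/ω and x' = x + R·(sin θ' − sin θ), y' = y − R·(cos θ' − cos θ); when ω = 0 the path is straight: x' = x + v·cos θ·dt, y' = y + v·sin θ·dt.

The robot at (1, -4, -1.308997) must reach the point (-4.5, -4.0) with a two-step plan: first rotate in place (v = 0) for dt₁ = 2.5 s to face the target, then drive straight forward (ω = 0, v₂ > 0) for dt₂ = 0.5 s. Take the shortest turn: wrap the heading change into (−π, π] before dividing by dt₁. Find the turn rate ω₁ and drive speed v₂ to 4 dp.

ω₁ = -0.7330, v₂ = 11.0000

heading to target = atan2(-4−-4, -4.5−1) = 3.1416
Δθ = wrap(3.1416 − -1.3090) = -1.8326; ω₁ = Δθ/dt₁ = -0.7330
distance = √((-4.5−1)² + (-4−-4)²) = 5.5000; v₂ = distance/dt₂ = 11.0000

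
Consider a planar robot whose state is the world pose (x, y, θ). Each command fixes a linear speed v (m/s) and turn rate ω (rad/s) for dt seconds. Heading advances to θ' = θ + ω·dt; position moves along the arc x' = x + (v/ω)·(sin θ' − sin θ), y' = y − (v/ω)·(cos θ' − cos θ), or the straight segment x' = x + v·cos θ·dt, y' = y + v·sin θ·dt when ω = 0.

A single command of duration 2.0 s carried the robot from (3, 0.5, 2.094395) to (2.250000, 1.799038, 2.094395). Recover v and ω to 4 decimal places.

v = 0.7500, ω = 0.0000

Δθ = 2.094395 − 2.094395 = 0.000000
ω = Δθ/dt = 0.000000/2.0 = 0.0000
ω = 0 → v = (Δx·cos θ + Δy·sin θ)/dt = 0.7500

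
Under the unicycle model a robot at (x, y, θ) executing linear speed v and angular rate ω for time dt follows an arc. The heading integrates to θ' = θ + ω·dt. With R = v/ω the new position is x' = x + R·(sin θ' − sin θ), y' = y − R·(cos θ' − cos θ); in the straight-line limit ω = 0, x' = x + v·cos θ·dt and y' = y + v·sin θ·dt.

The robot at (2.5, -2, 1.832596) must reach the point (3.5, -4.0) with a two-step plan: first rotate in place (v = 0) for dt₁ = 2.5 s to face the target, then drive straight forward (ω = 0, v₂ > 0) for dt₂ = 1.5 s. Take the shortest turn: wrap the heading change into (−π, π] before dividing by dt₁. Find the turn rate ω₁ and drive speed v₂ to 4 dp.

heading to target = atan2(-4−-2, 3.5−2.5) = -1.1071
Δθ = wrap(-1.1071 − 1.8326) = -2.9397; ω₁ = Δθ/dt₁ = -1.1759
distance = √((3.5−2.5)² + (-4−-2)²) = 2.2361; v₂ = distance/dt₂ = 1.4907

ω₁ = -1.1759, v₂ = 1.4907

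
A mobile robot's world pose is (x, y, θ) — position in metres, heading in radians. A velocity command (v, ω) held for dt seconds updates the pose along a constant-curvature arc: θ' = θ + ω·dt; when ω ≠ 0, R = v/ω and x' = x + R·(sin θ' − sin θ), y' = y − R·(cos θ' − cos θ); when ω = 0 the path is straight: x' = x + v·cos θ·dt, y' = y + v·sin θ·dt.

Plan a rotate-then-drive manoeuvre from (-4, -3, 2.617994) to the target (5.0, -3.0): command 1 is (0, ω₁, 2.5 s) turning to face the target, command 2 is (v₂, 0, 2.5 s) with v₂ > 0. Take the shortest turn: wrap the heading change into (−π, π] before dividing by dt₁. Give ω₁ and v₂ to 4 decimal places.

ω₁ = -1.0472, v₂ = 3.6000

heading to target = atan2(-3−-3, 5−-4) = 0.0000
Δθ = wrap(0.0000 − 2.6180) = -2.6180; ω₁ = Δθ/dt₁ = -1.0472
distance = √((5−-4)² + (-3−-3)²) = 9.0000; v₂ = distance/dt₂ = 3.6000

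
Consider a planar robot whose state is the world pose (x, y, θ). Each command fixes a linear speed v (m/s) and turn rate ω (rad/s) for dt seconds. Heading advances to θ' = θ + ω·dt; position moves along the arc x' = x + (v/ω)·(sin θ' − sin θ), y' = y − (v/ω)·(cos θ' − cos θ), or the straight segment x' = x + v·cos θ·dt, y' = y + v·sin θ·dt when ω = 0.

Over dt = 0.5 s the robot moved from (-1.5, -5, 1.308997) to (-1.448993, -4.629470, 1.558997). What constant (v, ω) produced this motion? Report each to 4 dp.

v = 0.7500, ω = 0.5000

Δθ = 1.558997 − 1.308997 = 0.250000
ω = Δθ/dt = 0.250000/0.5 = 0.5000
R = −Δy/(cos θ' − cos θ) = 1.5000
v = R·ω = 1.5000·0.5000 = 0.7500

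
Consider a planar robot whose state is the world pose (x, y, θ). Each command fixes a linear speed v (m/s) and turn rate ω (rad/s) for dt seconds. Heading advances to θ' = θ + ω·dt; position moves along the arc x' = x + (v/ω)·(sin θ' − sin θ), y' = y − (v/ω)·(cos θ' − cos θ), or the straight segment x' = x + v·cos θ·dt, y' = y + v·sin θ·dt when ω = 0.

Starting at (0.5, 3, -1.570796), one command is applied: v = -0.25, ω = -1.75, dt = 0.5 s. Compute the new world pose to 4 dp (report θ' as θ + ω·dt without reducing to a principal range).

(0.5513, 3.1096, -2.4458)

θ' = -1.5708 + -1.75·0.5 = -2.4458
R = v/ω = -0.25/-1.75 = 0.1429
x' = 0.5 + 0.1429·(sin -2.4458 − sin -1.5708) = 0.5513
y' = 3 − 0.1429·(cos -2.4458 − cos -1.5708) = 3.1096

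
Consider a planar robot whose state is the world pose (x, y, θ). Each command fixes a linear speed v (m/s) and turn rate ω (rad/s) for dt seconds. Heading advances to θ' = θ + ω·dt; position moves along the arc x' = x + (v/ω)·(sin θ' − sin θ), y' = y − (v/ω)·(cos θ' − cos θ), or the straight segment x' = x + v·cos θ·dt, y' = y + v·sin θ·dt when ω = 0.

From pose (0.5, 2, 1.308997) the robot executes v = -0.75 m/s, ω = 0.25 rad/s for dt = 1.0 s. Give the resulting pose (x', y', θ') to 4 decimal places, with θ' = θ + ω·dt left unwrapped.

(0.3980, 1.2589, 1.5590)

θ' = 1.3090 + 0.25·1.0 = 1.5590
R = v/ω = -0.75/0.25 = -3.0000
x' = 0.5 + -3.0000·(sin 1.5590 − sin 1.3090) = 0.3980
y' = 2 − -3.0000·(cos 1.5590 − cos 1.3090) = 1.2589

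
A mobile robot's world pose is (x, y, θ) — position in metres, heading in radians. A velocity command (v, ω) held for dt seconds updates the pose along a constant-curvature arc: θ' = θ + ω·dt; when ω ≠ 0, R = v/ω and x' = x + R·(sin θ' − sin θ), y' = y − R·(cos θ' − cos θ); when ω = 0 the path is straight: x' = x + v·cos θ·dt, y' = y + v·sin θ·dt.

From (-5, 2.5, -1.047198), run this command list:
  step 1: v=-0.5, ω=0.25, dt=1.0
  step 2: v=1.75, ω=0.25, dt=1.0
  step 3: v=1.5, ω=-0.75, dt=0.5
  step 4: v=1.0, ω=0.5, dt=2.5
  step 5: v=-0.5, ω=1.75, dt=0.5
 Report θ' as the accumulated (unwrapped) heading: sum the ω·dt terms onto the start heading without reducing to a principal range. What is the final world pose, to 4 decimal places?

step 1: θ'=-0.7972 (R=-2.0000) → pose (-5.3012, 2.8974, -0.7972)
step 2: θ'=-0.5472 (R=7.0000) → pose (-3.9355, 1.8105, -0.5472)
step 3: θ'=-0.9222 (R=-2.0000) → pose (-3.3822, 1.3107, -0.9222)
step 4: θ'=0.3278 (R=2.0000) → pose (-1.1445, 0.6253, 0.3278)
step 5: θ'=1.2028 (R=-0.2857) → pose (-1.3191, 0.4576, 1.2028)

(-1.3191, 0.4576, 1.2028)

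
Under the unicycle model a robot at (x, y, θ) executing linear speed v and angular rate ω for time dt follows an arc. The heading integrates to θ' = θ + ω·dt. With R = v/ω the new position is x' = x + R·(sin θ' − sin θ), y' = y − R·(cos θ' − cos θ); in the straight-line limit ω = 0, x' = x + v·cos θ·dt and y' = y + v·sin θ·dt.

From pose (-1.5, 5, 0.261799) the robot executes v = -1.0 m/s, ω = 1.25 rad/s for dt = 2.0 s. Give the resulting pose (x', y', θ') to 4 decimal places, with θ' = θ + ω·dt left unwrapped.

(-1.5895, 3.4843, 2.7618)

θ' = 0.2618 + 1.25·2.0 = 2.7618
R = v/ω = -1.0/1.25 = -0.8000
x' = -1.5 + -0.8000·(sin 2.7618 − sin 0.2618) = -1.5895
y' = 5 − -0.8000·(cos 2.7618 − cos 0.2618) = 3.4843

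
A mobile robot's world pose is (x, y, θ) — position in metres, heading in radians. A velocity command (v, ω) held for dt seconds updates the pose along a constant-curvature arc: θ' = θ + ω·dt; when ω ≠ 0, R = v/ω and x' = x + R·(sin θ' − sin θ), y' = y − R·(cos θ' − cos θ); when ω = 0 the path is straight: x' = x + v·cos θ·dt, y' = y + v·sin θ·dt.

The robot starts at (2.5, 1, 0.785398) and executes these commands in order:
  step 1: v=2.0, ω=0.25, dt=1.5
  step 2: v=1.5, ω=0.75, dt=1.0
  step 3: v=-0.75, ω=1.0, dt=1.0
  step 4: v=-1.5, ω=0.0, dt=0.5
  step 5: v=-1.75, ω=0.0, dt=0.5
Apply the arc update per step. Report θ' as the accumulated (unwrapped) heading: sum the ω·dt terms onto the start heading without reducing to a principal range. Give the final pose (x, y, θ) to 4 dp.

(6.3478, 4.0767, 2.9104)

step 1: θ'=1.1604 (R=8.0000) → pose (4.1788, 3.4651, 1.1604)
step 2: θ'=1.9104 (R=2.0000) → pose (4.2307, 4.9292, 1.9104)
step 3: θ'=2.9104 (R=-0.7500) → pose (4.7660, 4.4490, 2.9104)
step 4: θ'=2.9104 (straight) → pose (5.4960, 4.2772, 2.9104)
step 5: θ'=2.9104 (straight) → pose (6.3478, 4.0767, 2.9104)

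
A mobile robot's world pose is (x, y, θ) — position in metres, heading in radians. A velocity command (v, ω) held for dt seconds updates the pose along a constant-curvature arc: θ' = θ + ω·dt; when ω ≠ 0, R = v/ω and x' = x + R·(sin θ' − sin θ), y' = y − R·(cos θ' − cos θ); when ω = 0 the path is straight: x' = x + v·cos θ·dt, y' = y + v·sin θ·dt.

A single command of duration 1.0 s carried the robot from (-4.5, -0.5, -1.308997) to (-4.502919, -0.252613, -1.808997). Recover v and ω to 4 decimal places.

Δθ = -1.808997 − -1.308997 = -0.500000
ω = Δθ/dt = -0.500000/1.0 = -0.5000
R = −Δy/(cos θ' − cos θ) = 0.5000
v = R·ω = 0.5000·-0.5000 = -0.2500

v = -0.2500, ω = -0.5000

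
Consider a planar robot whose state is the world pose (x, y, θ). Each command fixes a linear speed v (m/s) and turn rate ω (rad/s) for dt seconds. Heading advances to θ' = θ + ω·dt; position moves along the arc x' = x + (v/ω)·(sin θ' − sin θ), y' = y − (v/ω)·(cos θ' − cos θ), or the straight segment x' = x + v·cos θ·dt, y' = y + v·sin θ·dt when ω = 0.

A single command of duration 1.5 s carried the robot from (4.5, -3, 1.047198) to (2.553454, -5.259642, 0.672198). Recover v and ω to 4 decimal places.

v = -2.0000, ω = -0.2500

Δθ = 0.672198 − 1.047198 = -0.375000
ω = Δθ/dt = -0.375000/1.5 = -0.2500
R = −Δy/(cos θ' − cos θ) = 8.0000
v = R·ω = 8.0000·-0.2500 = -2.0000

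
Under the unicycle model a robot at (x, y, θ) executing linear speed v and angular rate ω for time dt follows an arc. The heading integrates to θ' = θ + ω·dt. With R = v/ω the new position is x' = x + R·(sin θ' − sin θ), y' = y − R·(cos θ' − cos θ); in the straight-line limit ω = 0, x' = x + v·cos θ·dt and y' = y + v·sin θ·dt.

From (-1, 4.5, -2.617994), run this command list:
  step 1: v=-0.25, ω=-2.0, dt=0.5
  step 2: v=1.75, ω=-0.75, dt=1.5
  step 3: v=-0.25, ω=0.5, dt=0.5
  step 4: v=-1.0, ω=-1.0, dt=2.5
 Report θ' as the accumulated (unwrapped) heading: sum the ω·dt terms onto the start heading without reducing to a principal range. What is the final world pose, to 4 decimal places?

step 1: θ'=-3.6180 (R=0.1250) → pose (-0.8802, 4.5028, -3.6180)
step 2: θ'=-4.7430 (R=-2.3333) → pose (-2.1424, 6.6477, -4.7430)
step 3: θ'=-4.4930 (R=-0.5000) → pose (-2.1306, 6.5236, -4.4930)
step 4: θ'=-6.9930 (R=1.0000) → pose (-3.7584, 5.5475, -6.9930)

(-3.7584, 5.5475, -6.9930)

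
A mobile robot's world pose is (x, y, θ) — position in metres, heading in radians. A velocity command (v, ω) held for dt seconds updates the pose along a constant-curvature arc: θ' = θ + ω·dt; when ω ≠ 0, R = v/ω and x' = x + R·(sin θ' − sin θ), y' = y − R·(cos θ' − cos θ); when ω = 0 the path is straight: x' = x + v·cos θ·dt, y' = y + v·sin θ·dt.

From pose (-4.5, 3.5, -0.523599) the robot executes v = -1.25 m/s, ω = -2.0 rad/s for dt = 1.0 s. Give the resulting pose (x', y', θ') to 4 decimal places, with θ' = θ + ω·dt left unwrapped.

(-4.5496, 4.5507, -2.5236)

θ' = -0.5236 + -2.0·1.0 = -2.5236
R = v/ω = -1.25/-2.0 = 0.6250
x' = -4.5 + 0.6250·(sin -2.5236 − sin -0.5236) = -4.5496
y' = 3.5 − 0.6250·(cos -2.5236 − cos -0.5236) = 4.5507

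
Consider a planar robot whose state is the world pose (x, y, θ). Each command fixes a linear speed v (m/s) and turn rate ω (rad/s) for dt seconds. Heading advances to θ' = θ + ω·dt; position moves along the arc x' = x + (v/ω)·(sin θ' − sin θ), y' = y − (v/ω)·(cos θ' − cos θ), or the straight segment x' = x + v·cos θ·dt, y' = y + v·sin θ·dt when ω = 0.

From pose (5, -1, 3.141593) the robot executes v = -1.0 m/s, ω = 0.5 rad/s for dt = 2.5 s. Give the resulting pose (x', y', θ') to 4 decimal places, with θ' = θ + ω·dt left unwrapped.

(6.8980, 0.3694, 4.3916)

θ' = 3.1416 + 0.5·2.5 = 4.3916
R = v/ω = -1.0/0.5 = -2.0000
x' = 5 + -2.0000·(sin 4.3916 − sin 3.1416) = 6.8980
y' = -1 − -2.0000·(cos 4.3916 − cos 3.1416) = 0.3694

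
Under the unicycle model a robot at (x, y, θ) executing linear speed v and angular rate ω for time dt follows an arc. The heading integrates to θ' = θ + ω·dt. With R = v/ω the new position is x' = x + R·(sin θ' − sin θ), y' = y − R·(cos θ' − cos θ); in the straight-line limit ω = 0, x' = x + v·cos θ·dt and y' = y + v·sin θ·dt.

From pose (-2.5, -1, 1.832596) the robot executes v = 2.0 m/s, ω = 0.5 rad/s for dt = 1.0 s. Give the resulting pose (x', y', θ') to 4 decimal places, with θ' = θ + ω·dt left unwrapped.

θ' = 1.8326 + 0.5·1.0 = 2.3326
R = v/ω = 2.0/0.5 = 4.0000
x' = -2.5 + 4.0000·(sin 2.3326 − sin 1.8326) = -3.4693
y' = -1 − 4.0000·(cos 2.3326 − cos 1.8326) = 0.7256

(-3.4693, 0.7256, 2.3326)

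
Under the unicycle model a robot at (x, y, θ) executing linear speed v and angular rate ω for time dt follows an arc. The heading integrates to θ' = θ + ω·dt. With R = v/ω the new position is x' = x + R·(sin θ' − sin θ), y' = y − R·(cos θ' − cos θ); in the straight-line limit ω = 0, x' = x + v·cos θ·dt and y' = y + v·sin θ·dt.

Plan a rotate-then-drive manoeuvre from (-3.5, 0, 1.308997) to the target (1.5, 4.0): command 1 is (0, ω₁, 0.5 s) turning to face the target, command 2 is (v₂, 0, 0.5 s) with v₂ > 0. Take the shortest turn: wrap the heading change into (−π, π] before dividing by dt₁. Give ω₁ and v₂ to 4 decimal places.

ω₁ = -1.2685, v₂ = 12.8062

heading to target = atan2(4−0, 1.5−-3.5) = 0.6747
Δθ = wrap(0.6747 − 1.3090) = -0.6343; ω₁ = Δθ/dt₁ = -1.2685
distance = √((1.5−-3.5)² + (4−0)²) = 6.4031; v₂ = distance/dt₂ = 12.8062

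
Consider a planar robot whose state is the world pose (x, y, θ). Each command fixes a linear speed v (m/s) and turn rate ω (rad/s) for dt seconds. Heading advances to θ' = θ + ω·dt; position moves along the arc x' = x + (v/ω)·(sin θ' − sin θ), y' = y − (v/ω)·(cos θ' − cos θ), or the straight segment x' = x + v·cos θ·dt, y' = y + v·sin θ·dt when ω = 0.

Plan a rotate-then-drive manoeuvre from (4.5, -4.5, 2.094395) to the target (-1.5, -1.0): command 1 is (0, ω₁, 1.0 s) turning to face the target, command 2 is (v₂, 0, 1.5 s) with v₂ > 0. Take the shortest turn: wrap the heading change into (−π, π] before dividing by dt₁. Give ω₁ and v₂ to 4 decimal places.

heading to target = atan2(-1−-4.5, -1.5−4.5) = 2.6135
Δθ = wrap(2.6135 − 2.0944) = 0.5191; ω₁ = Δθ/dt₁ = 0.5191
distance = √((-1.5−4.5)² + (-1−-4.5)²) = 6.9462; v₂ = distance/dt₂ = 4.6308

ω₁ = 0.5191, v₂ = 4.6308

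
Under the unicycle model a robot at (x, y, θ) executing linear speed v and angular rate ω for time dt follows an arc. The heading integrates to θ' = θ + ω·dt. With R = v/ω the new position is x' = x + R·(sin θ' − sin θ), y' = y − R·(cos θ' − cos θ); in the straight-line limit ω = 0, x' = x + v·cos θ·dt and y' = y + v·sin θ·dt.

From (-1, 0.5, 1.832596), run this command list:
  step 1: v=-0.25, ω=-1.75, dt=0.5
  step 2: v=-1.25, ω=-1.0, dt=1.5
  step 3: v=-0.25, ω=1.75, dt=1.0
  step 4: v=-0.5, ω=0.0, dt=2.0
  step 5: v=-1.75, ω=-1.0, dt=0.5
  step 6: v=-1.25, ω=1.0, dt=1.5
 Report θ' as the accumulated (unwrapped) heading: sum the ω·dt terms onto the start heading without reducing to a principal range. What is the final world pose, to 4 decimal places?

step 1: θ'=0.9576 (R=0.1429) → pose (-1.0212, 0.3808, 0.9576)
step 2: θ'=-0.5424 (R=1.2500) → pose (-2.6887, 0.0296, -0.5424)
step 3: θ'=1.2076 (R=-0.1429) → pose (-2.8959, -0.0420, 1.2076)
step 4: θ'=1.2076 (straight) → pose (-3.2512, -0.9768, 1.2076)
step 5: θ'=0.7076 (R=1.7500) → pose (-3.7495, -1.6849, 0.7076)
step 6: θ'=2.2076 (R=-1.2500) → pose (-3.9420, -3.3781, 2.2076)

(-3.9420, -3.3781, 2.2076)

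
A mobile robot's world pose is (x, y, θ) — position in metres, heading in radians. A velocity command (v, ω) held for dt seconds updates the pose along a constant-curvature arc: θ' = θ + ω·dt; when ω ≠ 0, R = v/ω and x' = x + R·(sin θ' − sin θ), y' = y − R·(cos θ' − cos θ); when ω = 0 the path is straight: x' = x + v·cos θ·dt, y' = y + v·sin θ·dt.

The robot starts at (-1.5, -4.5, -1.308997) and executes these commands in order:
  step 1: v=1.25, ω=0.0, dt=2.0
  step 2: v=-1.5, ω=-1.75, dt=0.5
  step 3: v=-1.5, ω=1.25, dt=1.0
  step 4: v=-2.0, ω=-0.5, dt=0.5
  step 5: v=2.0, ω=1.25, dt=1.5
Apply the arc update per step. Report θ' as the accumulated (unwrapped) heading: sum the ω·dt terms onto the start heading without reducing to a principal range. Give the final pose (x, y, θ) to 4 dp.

step 1: θ'=-1.3090 (straight) → pose (-0.8530, -6.9148, -1.3090)
step 2: θ'=-2.1840 (R=0.8571) → pose (-0.7260, -6.1997, -2.1840)
step 3: θ'=-0.9340 (R=-1.2000) → pose (-0.7426, -4.7956, -0.9340)
step 4: θ'=-1.1840 (R=4.0000) → pose (-1.2310, -3.9260, -1.1840)
step 5: θ'=0.6910 (R=1.6000) → pose (1.2705, -4.5554, 0.6910)

(1.2705, -4.5554, 0.6910)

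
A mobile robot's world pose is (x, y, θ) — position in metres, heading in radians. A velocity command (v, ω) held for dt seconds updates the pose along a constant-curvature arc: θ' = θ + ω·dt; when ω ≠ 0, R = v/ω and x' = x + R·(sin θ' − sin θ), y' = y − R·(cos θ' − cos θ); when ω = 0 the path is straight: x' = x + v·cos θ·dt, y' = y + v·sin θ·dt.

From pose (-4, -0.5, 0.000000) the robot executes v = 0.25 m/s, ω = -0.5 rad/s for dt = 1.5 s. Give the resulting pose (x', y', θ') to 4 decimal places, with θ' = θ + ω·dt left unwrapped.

θ' = 0.0000 + -0.5·1.5 = -0.7500
R = v/ω = 0.25/-0.5 = -0.5000
x' = -4 + -0.5000·(sin -0.7500 − sin 0.0000) = -3.6592
y' = -0.5 − -0.5000·(cos -0.7500 − cos 0.0000) = -0.6342

(-3.6592, -0.6342, -0.7500)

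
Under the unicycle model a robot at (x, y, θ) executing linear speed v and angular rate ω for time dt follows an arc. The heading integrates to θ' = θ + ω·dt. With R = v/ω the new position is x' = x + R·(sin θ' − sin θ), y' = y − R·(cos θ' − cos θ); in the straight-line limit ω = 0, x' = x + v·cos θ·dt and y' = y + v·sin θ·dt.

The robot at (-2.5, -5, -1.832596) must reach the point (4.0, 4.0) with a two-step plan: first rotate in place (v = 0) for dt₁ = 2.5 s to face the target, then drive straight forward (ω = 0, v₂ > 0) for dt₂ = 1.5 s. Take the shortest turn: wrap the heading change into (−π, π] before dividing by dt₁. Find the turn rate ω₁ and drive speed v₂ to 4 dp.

heading to target = atan2(4−-5, 4−-2.5) = 0.9453
Δθ = wrap(0.9453 − -1.8326) = 2.7779; ω₁ = Δθ/dt₁ = 1.1112
distance = √((4−-2.5)² + (4−-5)²) = 11.1018; v₂ = distance/dt₂ = 7.4012

ω₁ = 1.1112, v₂ = 7.4012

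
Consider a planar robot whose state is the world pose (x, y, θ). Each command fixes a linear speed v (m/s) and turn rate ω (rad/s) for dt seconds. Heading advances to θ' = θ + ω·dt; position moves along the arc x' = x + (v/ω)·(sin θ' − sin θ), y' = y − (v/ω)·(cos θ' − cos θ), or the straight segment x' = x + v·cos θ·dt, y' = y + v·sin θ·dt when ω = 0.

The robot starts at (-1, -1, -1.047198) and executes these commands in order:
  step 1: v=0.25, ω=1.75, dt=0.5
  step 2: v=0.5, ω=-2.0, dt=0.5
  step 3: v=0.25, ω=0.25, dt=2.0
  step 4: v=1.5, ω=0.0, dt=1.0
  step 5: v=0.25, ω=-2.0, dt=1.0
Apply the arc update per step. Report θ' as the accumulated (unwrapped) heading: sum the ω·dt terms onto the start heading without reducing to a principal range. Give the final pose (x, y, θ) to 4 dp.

(0.7381, -2.7563, -2.6722)

step 1: θ'=-0.1722 (R=0.1429) → pose (-0.9008, -1.0693, -0.1722)
step 2: θ'=-1.1722 (R=-0.2500) → pose (-0.7132, -1.2186, -1.1722)
step 3: θ'=-0.6722 (R=1.0000) → pose (-0.4143, -1.6129, -0.6722)
step 4: θ'=-0.6722 (straight) → pose (0.7594, -2.5470, -0.6722)
step 5: θ'=-2.6722 (R=-0.1250) → pose (0.7381, -2.7563, -2.6722)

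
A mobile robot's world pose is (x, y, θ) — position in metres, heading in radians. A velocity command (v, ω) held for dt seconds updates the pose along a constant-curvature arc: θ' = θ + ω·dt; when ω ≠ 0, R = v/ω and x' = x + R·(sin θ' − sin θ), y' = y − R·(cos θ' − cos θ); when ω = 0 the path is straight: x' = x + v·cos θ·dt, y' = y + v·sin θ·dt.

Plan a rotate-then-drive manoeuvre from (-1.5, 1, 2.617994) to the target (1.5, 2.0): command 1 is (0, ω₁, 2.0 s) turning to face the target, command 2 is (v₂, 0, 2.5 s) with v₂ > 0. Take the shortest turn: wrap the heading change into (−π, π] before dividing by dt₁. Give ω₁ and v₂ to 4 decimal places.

heading to target = atan2(2−1, 1.5−-1.5) = 0.3218
Δθ = wrap(0.3218 − 2.6180) = -2.2962; ω₁ = Δθ/dt₁ = -1.1481
distance = √((1.5−-1.5)² + (2−1)²) = 3.1623; v₂ = distance/dt₂ = 1.2649

ω₁ = -1.1481, v₂ = 1.2649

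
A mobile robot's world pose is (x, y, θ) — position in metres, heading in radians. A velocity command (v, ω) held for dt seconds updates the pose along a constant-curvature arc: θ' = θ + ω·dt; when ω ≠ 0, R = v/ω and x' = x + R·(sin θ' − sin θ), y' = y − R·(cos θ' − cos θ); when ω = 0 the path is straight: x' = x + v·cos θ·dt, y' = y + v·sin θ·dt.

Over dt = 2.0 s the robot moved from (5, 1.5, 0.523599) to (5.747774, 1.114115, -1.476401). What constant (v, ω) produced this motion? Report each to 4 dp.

v = 0.5000, ω = -1.0000

Δθ = -1.476401 − 0.523599 = -2.000000
ω = Δθ/dt = -2.000000/2.0 = -1.0000
R = Δx/(sin θ' − sin θ) = -0.5000
v = R·ω = -0.5000·-1.0000 = 0.5000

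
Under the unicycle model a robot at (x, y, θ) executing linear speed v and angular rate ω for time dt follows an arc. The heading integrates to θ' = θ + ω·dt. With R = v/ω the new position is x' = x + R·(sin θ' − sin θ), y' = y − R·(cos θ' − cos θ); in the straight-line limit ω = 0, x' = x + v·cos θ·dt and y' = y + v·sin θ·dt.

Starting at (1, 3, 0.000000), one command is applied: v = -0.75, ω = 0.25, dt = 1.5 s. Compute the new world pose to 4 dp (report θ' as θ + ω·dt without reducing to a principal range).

θ' = 0.0000 + 0.25·1.5 = 0.3750
R = v/ω = -0.75/0.25 = -3.0000
x' = 1 + -3.0000·(sin 0.3750 − sin 0.0000) = -0.0988
y' = 3 − -3.0000·(cos 0.3750 − cos 0.0000) = 2.7915

(-0.0988, 2.7915, 0.3750)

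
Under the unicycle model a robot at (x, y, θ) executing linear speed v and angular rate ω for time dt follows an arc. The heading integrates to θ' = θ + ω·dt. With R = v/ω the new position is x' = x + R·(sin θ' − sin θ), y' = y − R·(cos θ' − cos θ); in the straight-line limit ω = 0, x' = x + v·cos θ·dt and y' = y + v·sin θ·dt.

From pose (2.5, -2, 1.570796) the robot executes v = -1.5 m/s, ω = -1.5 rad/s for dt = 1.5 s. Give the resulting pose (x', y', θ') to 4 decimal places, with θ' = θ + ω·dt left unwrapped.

θ' = 1.5708 + -1.5·1.5 = -0.6792
R = v/ω = -1.5/-1.5 = 1.0000
x' = 2.5 + 1.0000·(sin -0.6792 − sin 1.5708) = 0.8718
y' = -2 − 1.0000·(cos -0.6792 − cos 1.5708) = -2.7781

(0.8718, -2.7781, -0.6792)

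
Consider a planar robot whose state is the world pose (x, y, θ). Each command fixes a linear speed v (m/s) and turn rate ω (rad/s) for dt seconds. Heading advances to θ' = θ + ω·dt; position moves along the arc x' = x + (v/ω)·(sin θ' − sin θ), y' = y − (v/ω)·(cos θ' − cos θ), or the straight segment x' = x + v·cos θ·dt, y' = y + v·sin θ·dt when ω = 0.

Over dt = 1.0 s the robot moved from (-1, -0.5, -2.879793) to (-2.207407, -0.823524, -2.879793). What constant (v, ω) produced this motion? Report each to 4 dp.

Δθ = -2.879793 − -2.879793 = 0.000000
ω = Δθ/dt = 0.000000/1.0 = 0.0000
ω = 0 → v = (Δx·cos θ + Δy·sin θ)/dt = 1.2500

v = 1.2500, ω = 0.0000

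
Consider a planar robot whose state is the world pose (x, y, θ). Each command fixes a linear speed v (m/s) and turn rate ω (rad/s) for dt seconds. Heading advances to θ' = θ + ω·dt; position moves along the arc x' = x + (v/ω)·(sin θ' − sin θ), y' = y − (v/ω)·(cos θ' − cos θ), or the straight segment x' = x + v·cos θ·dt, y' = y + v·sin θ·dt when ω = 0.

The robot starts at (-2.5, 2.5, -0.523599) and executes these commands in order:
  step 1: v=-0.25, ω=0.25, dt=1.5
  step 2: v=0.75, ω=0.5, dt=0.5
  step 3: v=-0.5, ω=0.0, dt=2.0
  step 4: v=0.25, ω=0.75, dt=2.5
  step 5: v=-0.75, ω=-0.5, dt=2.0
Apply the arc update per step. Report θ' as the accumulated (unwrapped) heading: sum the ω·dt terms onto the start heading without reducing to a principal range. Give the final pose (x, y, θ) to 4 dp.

step 1: θ'=-0.1486 (R=-1.0000) → pose (-2.8519, 2.6230, -0.1486)
step 2: θ'=0.1014 (R=1.5000) → pose (-2.4780, 2.6141, 0.1014)
step 3: θ'=0.1014 (straight) → pose (-3.4729, 2.5129, 0.1014)
step 4: θ'=1.9764 (R=0.3333) → pose (-3.2003, 2.9760, 1.9764)
step 5: θ'=0.9764 (R=1.5000) → pose (-3.3359, 1.5442, 0.9764)

(-3.3359, 1.5442, 0.9764)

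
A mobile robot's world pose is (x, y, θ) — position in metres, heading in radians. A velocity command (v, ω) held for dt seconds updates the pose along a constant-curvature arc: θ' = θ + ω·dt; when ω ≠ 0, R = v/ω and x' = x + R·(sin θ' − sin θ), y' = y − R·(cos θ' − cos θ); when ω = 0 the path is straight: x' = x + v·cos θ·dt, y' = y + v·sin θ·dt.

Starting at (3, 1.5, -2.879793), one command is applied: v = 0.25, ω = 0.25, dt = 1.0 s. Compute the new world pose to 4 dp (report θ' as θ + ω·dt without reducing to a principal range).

θ' = -2.8798 + 0.25·1.0 = -2.6298
R = v/ω = 0.25/0.25 = 1.0000
x' = 3 + 1.0000·(sin -2.6298 − sin -2.8798) = 2.7691
y' = 1.5 − 1.0000·(cos -2.6298 − cos -2.8798) = 1.4059

(2.7691, 1.4059, -2.6298)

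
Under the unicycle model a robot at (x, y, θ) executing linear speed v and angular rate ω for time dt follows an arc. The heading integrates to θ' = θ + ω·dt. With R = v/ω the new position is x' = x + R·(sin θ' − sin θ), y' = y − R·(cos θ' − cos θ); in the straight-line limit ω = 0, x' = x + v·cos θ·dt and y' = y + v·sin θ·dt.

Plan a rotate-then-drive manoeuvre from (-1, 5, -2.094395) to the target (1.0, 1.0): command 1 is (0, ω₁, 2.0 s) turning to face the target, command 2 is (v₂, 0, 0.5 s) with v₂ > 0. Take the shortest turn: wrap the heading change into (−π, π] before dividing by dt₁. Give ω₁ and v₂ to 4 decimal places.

ω₁ = 0.4936, v₂ = 8.9443

heading to target = atan2(1−5, 1−-1) = -1.1071
Δθ = wrap(-1.1071 − -2.0944) = 0.9872; ω₁ = Δθ/dt₁ = 0.4936
distance = √((1−-1)² + (1−5)²) = 4.4721; v₂ = distance/dt₂ = 8.9443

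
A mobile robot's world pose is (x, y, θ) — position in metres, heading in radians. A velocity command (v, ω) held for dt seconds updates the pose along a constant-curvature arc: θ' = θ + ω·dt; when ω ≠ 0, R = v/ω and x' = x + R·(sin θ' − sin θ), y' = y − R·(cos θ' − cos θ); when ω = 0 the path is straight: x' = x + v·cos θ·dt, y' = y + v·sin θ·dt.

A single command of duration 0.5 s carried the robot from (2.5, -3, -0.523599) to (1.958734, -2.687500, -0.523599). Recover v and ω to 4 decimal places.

Δθ = -0.523599 − -0.523599 = 0.000000
ω = Δθ/dt = 0.000000/0.5 = 0.0000
ω = 0 → v = (Δx·cos θ + Δy·sin θ)/dt = -1.2500

v = -1.2500, ω = 0.0000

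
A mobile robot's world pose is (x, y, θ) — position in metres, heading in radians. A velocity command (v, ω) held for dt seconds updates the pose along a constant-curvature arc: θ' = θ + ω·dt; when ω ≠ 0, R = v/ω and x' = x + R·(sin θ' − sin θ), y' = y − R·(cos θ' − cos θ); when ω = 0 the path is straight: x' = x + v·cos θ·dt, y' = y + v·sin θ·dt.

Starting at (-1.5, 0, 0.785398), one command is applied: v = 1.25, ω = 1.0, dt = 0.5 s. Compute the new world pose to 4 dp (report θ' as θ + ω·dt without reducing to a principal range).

θ' = 0.7854 + 1.0·0.5 = 1.2854
R = v/ω = 1.25/1.0 = 1.2500
x' = -1.5 + 1.2500·(sin 1.2854 − sin 0.7854) = -1.1844
y' = 0 − 1.2500·(cos 1.2854 − cos 0.7854) = 0.5320

(-1.1844, 0.5320, 1.2854)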